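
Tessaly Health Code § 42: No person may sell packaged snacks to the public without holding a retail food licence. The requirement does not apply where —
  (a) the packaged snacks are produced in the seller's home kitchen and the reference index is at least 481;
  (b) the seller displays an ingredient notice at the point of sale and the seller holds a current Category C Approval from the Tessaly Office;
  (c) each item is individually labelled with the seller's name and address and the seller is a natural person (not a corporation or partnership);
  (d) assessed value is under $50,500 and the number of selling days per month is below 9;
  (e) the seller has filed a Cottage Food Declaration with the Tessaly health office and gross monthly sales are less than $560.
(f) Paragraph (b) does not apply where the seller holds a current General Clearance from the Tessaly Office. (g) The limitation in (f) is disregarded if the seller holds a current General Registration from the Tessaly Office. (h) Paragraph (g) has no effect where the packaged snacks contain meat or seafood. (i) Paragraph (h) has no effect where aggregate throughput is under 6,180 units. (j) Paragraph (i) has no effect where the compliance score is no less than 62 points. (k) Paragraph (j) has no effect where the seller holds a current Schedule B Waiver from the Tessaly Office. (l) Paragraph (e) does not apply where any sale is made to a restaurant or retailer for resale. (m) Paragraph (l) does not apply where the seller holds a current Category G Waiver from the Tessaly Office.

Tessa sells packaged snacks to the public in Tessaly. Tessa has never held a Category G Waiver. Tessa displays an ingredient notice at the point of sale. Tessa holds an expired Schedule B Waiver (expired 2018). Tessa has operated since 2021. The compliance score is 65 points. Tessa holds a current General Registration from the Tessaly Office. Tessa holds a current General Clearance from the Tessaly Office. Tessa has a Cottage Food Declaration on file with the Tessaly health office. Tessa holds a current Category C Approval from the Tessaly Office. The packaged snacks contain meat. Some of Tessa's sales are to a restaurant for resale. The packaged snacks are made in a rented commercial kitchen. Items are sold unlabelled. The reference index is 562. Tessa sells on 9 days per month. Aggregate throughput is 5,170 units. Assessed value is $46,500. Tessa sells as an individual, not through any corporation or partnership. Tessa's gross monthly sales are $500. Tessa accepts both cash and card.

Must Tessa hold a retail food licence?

Exception (a) requires that the packaged snacks are produced in the seller's home kitchen; but the packaged snacks are made in a commercial kitchen, not a home kitchen, so (a) is unavailable.
Exception (b): an ingredient notice is displayed; a current Category C Approval is held — every condition holds. However, paragraphs (f)–(k) must be considered: (f) operates against (b): a current General Clearance is held. (g) would limit (f) — a current General Registration is held — but (h) sets (g) aside: (h) operates — the packaged snacks contain meat. (i) would limit (h) — aggregate throughput is 5,170 units, under the 6,180 units limit — but (j) sets (i) aside: (j) operates against (i): the compliance score is 65 points, meeting the 62 points threshold. (k), which would lift (j), is inapplicable — no current Schedule B Waiver is held. So (b) is unavailable.
Exception (c) fails — items are sold unlabelled.
Exception (d) requires that the number of selling days per month is below 9; but the number of selling days per month is 9, not below 9, so (d) is unavailable.
Exception (e)'s conditions are all satisfied: a Cottage Food Declaration is on file; gross monthly sales are $500, less than the $560 limit. Turning to paragraphs (l)–(m): (l) operates against (e): some sales are to a restaurant for resale. (m), which would lift (l), is not engaged — no current Category G Waiver is held. So (e) is unavailable.
None of the exceptions is available; § 42 applies in full.

Yes — Tessa must hold a retail food licence.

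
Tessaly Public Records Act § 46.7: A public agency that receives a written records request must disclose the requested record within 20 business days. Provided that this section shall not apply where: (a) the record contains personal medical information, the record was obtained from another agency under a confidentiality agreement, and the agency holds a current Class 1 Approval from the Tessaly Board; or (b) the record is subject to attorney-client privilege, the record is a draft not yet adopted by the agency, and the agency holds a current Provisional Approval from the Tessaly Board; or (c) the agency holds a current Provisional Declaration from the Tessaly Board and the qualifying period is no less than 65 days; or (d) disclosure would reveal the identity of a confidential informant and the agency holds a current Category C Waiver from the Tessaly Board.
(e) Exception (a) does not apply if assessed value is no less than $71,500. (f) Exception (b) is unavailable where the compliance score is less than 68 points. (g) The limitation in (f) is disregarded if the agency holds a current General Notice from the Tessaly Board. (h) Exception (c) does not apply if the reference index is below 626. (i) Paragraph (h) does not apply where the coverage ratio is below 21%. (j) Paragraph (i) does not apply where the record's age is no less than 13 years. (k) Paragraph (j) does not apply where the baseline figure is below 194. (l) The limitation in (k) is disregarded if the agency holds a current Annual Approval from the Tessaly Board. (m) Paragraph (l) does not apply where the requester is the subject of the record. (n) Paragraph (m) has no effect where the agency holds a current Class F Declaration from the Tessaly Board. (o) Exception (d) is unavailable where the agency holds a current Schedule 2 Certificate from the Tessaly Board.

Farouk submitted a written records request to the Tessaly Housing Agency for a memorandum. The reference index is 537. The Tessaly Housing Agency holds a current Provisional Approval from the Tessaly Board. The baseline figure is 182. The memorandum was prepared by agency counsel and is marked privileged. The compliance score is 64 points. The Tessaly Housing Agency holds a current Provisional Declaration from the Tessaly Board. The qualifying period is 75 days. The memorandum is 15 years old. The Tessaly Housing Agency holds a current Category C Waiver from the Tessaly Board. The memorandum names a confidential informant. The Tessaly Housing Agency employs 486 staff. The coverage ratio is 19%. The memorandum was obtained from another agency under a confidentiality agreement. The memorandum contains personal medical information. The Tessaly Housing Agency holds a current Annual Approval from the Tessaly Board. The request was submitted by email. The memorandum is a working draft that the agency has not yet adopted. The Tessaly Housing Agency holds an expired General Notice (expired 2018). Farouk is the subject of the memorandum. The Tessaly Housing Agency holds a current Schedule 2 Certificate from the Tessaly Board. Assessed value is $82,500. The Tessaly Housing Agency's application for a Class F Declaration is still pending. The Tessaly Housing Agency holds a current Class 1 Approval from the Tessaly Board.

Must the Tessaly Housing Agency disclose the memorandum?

Exception (a)'s conditions are all satisfied: the memorandum contains personal medical information; the memorandum was obtained under a confidentiality agreement; a current Class 1 Approval is held. Turning to paragraph (e): (e) is engaged — assessed value is $82,500, meeting the $71,500 threshold. Exception (a) does not apply.
Exception (b): the memorandum is privileged; the memorandum is an unadopted draft; a current Provisional Approval is held — every condition holds. But: (f) operates against (b): the compliance score is 64 points, less than the 68 points limit. (g) does not operate here (the General Notice is not current), so (f) stands. (b) is therefore removed.
Exception (c) is satisfied on its face — a current Provisional Declaration is held; the qualifying period is 75 days, meeting the 65 days threshold. Applying paragraphs (h)–(n): (h) is engaged (the reference index is 537, below the 626 limit), but is itself disapplied by (i): (i) is triggered — the coverage ratio is 19%, below the 21% limit. (j) would limit (i) — the record's age is 15 years, meeting the 13 years threshold — but (k) sets (j) aside: (k) is engaged — the baseline figure is 182, below the 194 limit. (l) would limit (k) — a current Annual Approval is held — but (m) sets (l) aside: (m) is triggered — Farouk is the subject of the memorandum. (n) is not engaged (there is no Class F Declaration in force), so (m) stands. Exception (c) stands.
Exception (d)'s conditions are all satisfied: the memorandum names a confidential informant; a current Category C Waiver is held. Turning to paragraph (o): (o) operates against (d): a current Schedule 2 Certificate is held. (d) is therefore removed.

No — exception (c) applies; the Tessaly Housing Agency is not required to disclose the memorandum.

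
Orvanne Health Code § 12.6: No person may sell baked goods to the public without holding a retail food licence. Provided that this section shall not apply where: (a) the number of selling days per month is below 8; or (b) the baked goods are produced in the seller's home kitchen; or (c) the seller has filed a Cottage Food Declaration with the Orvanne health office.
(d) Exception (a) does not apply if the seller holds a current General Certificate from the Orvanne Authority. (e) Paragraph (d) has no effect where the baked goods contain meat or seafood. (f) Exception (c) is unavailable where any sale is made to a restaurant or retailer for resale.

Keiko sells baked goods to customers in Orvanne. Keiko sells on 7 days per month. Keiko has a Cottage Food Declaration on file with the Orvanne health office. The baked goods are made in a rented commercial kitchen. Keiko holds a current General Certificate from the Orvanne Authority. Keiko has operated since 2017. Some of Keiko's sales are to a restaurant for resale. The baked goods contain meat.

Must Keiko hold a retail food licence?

No — exception (a) applies; Keiko is not required to hold a retail food licence.

Exception (a) is satisfied on its face — the number of selling days per month is 7, below the 8 limit. As to paragraphs (d)–(e): (d) applies (a current General Certificate is held), but yields to (e): (e) is triggered — the baked goods contain meat. So (a) applies.
Exception (b) does not apply: the baked goods are made in a commercial kitchen, not a home kitchen.
All of (c)'s requirements are met (a Cottage Food Declaration is on file). But applying paragraph (f): (f) operates — some sales are to a restaurant for resale. (c) is therefore removed.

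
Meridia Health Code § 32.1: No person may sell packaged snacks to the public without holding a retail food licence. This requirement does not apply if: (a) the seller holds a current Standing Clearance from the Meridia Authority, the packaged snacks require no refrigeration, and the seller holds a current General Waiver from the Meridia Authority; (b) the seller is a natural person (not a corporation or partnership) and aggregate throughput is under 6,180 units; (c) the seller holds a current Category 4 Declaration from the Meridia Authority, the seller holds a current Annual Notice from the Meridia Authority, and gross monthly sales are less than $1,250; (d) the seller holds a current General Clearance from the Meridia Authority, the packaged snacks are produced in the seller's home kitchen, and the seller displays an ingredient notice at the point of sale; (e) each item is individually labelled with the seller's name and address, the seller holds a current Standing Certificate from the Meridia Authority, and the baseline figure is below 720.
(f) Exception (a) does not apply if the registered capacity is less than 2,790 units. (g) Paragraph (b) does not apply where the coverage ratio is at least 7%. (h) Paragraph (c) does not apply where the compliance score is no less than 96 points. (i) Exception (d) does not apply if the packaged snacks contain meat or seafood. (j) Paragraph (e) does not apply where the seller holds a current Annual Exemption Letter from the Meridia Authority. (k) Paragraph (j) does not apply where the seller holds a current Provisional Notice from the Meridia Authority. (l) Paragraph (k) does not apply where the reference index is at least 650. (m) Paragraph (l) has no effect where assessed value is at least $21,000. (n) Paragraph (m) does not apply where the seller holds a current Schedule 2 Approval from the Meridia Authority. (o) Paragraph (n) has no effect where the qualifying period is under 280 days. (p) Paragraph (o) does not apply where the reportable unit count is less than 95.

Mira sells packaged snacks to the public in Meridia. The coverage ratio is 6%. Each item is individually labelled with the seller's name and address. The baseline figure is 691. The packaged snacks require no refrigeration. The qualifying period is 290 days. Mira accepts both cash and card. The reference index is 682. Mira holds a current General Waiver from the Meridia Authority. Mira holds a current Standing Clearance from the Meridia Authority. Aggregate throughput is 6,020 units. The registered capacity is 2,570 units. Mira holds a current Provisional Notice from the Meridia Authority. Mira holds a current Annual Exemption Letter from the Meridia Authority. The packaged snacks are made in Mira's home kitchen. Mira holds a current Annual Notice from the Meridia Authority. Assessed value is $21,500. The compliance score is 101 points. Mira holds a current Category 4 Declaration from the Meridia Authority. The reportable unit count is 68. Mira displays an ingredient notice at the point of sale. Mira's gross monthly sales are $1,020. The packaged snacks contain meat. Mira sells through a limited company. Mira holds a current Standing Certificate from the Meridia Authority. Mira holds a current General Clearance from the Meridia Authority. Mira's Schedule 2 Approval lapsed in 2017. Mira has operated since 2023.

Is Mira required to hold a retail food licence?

No — exception (e) applies; Mira is not required to hold a retail food licence.

Exception (a): a current Standing Clearance is held; the packaged snacks are shelf-stable; a current General Waiver is held — every condition holds. However, paragraph (f) must be considered: (f) operates against (a): the registered capacity is 2,570 units, less than the 2,790 units limit. (a) is therefore removed.
Exception (b) fails — the seller operates through a limited company.
Exception (c)'s conditions are all satisfied: a current Category 4 Declaration is held; a current Annual Notice is held; gross monthly sales are $1,020, less than the $1,250 limit. But applying paragraph (h): (h) operates against (c): the compliance score is 101 points, meeting the 96 points threshold. So (c) is unavailable.
All of (d)'s requirements are met (a current General Clearance is held; the packaged snacks are home-kitchen produced; an ingredient notice is displayed). However, paragraph (i) must be considered: (i) operates against (d): the packaged snacks contain meat. (d) is therefore removed.
Exception (e) is satisfied on its face — items are individually labelled; a current Standing Certificate is held; the baseline figure is 691, below the 720 limit. Applying paragraphs (j)–(p): (j) would limit (e) — a current Annual Exemption Letter is held — but (k) sets (j) aside: (k) is engaged — a current Provisional Notice is held. (l) is triggered (the reference index is 682, meeting the 650 threshold), but is displaced by (m): (m) operates against (l): assessed value is $21,500, meeting the $21,000 threshold. (n) is not triggered (no current Schedule 2 Approval is held), so (m) stands. (e) remains available.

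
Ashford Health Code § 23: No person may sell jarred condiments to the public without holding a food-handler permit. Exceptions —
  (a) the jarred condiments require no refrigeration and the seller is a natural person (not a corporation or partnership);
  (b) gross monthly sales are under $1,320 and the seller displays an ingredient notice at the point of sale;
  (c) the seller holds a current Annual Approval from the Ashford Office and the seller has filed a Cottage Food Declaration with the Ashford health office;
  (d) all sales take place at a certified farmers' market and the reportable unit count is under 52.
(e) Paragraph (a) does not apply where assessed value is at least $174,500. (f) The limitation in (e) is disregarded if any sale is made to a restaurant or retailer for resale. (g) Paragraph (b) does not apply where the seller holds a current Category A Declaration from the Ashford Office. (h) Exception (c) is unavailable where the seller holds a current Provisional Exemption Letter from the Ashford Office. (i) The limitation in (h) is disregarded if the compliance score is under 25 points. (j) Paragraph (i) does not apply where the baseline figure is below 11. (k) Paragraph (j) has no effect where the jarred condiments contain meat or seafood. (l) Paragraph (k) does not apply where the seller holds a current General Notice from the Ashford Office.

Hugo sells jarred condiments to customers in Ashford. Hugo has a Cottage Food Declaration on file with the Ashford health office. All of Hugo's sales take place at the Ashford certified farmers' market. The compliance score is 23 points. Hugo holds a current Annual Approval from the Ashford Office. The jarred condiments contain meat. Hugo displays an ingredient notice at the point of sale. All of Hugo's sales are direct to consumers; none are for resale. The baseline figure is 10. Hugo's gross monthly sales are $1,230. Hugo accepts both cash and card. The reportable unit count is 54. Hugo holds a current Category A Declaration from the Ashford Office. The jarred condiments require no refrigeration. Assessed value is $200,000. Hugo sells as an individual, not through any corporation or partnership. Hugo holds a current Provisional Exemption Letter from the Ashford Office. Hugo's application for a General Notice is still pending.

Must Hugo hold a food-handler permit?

All of (a)'s requirements are met (the jarred condiments are shelf-stable; the seller is a natural person). However, paragraphs (e)–(f) must be considered: (e) operates against (a): assessed value is $200,000, meeting the $174,500 threshold. (f), which would lift (e), does not operate here — no sales are for resale. So (a) is unavailable.
Exception (b) is satisfied on its face — gross monthly sales are $1,230, under the $1,320 limit; an ingredient notice is displayed. Turning to paragraph (g): (g) operates — a current Category A Declaration is held. Exception (b) does not apply.
Exception (c) is satisfied on its face — a current Annual Approval is held; a Cottage Food Declaration is on file. As to paragraphs (h)–(l): (h) would limit (c) — a current Provisional Exemption Letter is held — but (i) sets (h) aside: (i) operates against (h): the compliance score is 23 points, under the 25 points limit. (j) would limit (i) — the baseline figure is 10, below the 11 limit — but (k) sets (j) aside: (k) is triggered — the jarred condiments contain meat. (l), which would lift (k), is not engaged — the General Notice is not current. Exception (c) stands.
Exception (d) requires that the reportable unit count is under 52; but the reportable unit count is 54, not under 52, so (d) is unavailable.

No — exception (c) applies; Hugo is not required to hold a food-handler permit.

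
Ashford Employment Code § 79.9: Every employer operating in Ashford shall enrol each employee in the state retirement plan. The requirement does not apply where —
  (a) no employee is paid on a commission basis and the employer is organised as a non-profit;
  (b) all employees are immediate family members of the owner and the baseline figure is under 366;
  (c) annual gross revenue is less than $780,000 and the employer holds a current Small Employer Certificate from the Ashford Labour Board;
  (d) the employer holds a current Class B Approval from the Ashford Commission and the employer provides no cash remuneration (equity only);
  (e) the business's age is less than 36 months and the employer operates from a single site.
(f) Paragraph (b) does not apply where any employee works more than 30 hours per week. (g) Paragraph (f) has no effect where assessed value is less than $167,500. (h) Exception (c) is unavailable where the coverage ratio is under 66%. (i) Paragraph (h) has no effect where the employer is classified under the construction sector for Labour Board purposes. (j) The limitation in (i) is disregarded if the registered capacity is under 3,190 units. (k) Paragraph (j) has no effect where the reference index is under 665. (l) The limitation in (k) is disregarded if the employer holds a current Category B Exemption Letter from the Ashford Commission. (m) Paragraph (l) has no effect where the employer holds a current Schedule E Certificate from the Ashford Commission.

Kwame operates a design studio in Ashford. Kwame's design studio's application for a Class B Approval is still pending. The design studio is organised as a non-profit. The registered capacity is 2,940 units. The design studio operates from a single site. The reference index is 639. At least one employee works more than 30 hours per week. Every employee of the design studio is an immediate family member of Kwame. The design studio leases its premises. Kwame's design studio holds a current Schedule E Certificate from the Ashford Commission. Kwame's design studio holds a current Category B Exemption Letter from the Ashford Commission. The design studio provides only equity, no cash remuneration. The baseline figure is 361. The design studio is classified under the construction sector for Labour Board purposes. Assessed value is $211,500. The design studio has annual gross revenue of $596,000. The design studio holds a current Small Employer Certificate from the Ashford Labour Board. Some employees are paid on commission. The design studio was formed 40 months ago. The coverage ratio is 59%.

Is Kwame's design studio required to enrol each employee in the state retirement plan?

Exception (a) requires that no employee is paid on a commission basis; but some employees are paid on commission, so (a) is unavailable.
Exception (b) is satisfied on its face — every employee is an immediate family member; the baseline figure is 361, under the 366 limit. But applying paragraphs (f)–(g): (f) is engaged — at least one employee exceeds 30 hours/week. (g) does not operate here (assessed value is $211,500, not less than $167,500), so (f) stands. So (b) is unavailable.
Exception (c) is satisfied on its face — annual gross revenue is $596,000, less than the $780,000 limit; a current Small Employer Certificate is held. Under paragraphs (h)–(m): (h) would limit (c) — the coverage ratio is 59%, under the 66% limit — but (i) sets (h) aside: (i) operates against (h): the design studio is classified under the construction sector. (j) is triggered (the registered capacity is 2,940 units, under the 3,190 units limit), but is overridden by (k): (k) is triggered — the reference index is 639, under the 665 limit. (l) applies (a current Category B Exemption Letter is held), but is itself disapplied by (m): (m) operates against (l): a current Schedule E Certificate is held. (c) remains available.
Exception (d) requires that the employer holds a current Class B Approval from the Ashford Commission; but there is no Class B Approval in force, so (d) is unavailable.
Exception (e) fails — the business's age is 40 months, not less than 36 months.

No — exception (c) applies; Kwame's design studio is not required to enrol each employee in the state retirement plan.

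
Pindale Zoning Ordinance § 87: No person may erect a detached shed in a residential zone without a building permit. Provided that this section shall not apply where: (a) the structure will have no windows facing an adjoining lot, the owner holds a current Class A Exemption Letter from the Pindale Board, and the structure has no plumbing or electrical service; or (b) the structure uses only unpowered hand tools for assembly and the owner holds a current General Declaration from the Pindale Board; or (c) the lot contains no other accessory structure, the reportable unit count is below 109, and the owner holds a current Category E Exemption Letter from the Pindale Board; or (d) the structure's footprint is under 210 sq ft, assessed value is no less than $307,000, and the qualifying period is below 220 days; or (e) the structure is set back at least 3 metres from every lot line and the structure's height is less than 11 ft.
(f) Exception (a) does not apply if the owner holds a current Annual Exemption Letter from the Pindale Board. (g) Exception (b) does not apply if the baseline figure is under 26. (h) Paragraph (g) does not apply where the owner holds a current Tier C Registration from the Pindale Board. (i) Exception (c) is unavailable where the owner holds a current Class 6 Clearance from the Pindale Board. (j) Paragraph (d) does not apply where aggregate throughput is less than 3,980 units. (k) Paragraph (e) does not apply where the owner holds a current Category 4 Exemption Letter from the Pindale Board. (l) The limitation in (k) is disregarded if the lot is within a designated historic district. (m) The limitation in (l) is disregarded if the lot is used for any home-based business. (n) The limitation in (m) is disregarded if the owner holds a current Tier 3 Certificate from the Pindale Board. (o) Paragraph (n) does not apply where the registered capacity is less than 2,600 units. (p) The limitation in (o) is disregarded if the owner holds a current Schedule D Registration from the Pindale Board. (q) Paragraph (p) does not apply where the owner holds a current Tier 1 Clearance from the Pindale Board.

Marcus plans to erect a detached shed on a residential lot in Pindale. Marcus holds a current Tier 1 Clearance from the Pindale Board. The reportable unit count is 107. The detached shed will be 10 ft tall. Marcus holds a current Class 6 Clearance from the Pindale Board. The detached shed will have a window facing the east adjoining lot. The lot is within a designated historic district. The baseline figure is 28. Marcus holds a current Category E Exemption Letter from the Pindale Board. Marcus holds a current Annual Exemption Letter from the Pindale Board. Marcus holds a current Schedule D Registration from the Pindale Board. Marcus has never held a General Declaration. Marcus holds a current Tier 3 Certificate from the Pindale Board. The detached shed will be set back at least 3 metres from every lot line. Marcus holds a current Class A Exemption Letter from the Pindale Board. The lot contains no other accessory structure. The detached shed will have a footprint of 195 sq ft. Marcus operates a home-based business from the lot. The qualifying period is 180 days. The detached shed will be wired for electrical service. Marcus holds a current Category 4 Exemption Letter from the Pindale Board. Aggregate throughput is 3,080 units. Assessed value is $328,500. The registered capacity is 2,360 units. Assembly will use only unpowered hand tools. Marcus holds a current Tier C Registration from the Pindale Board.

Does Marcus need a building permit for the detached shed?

Exception (a) does not apply: a window faces an adjoining lot.
Exception (b) fails — there is no General Declaration in force.
Exception (c)'s conditions are all satisfied: the lot has no other accessory structure; the reportable unit count is 107, below the 109 limit; a current Category E Exemption Letter is held. However, paragraph (i) must be considered: (i) is triggered — a current Class 6 Clearance is held. So (c) is unavailable.
Exception (d): the structure's footprint is 195 sq ft, under the 210 sq ft limit; assessed value is $328,500, meeting the $307,000 threshold; the qualifying period is 180 days, below the 220 days limit — every condition holds. However, paragraph (j) must be considered: (j) operates against (d): aggregate throughput is 3,080 units, less than the 3,980 units limit. (d) is therefore removed.
Exception (e)'s conditions are all satisfied: the setback is at least 3 m on every side; the structure's height is 10 ft, less than the 11 ft limit. Turning to paragraphs (k)–(q): (k) operates — a current Category 4 Exemption Letter is held. (l) applies (the lot is in a historic district), but is overridden by (m): (m) is triggered — a home-based business operates on the lot. (n) would limit (m) — a current Tier 3 Certificate is held — but (o) sets (n) aside: (o) is triggered — the registered capacity is 2,360 units, less than the 2,600 units limit. (p) would limit (o) — a current Schedule D Registration is held — but (q) sets (p) aside: (q) operates against (p): a current Tier 1 Clearance is held. So (e) is unavailable.
Every exception is unavailable, so the rule governs.

Yes — Marcus must obtain a building permit.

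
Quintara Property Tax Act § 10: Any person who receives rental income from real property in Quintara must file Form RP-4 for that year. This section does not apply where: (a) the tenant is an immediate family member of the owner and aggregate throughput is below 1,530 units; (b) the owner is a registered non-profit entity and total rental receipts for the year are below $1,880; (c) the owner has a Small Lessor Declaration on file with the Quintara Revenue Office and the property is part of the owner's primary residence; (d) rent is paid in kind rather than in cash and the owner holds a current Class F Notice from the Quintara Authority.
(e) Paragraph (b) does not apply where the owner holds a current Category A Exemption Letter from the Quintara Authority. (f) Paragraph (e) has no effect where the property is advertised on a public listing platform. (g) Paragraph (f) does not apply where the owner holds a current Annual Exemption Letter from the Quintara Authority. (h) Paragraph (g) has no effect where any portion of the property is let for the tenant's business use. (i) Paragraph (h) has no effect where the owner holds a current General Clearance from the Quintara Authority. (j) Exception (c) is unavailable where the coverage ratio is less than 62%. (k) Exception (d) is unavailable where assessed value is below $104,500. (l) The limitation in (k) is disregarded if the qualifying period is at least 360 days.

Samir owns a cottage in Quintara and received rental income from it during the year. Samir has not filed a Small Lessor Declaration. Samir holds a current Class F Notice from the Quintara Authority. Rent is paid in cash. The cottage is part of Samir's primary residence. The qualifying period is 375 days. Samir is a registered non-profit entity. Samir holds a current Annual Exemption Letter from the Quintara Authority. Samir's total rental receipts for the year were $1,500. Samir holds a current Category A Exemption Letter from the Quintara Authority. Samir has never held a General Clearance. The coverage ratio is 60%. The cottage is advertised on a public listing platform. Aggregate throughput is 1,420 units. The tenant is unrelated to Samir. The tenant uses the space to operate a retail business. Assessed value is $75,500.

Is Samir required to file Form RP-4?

Exception (a) fails — the tenant is unrelated to the owner.
All of (b)'s requirements are met (Samir is a registered non-profit; total rental receipts for the year are $1,500, below the $1,880 limit). Applying paragraphs (e)–(i): (e) would limit (b) — a current Category A Exemption Letter is held — but (f) sets (e) aside: (f) is triggered — the property is publicly advertised. (g) operates (a current Annual Exemption Letter is held), but is set aside by (h): (h) operates against (g): the space is let for business use. (i), which would lift (h), does not operate here — no current General Clearance is held. (b) remains available.
Exception (c) requires that the owner has a Small Lessor Declaration on file with the Quintara Revenue Office; but no Small Lessor Declaration is on file, so (c) is unavailable.
Exception (d) does not apply: rent is paid in cash.

No — exception (b) applies; Samir is not required to file Form RP-4.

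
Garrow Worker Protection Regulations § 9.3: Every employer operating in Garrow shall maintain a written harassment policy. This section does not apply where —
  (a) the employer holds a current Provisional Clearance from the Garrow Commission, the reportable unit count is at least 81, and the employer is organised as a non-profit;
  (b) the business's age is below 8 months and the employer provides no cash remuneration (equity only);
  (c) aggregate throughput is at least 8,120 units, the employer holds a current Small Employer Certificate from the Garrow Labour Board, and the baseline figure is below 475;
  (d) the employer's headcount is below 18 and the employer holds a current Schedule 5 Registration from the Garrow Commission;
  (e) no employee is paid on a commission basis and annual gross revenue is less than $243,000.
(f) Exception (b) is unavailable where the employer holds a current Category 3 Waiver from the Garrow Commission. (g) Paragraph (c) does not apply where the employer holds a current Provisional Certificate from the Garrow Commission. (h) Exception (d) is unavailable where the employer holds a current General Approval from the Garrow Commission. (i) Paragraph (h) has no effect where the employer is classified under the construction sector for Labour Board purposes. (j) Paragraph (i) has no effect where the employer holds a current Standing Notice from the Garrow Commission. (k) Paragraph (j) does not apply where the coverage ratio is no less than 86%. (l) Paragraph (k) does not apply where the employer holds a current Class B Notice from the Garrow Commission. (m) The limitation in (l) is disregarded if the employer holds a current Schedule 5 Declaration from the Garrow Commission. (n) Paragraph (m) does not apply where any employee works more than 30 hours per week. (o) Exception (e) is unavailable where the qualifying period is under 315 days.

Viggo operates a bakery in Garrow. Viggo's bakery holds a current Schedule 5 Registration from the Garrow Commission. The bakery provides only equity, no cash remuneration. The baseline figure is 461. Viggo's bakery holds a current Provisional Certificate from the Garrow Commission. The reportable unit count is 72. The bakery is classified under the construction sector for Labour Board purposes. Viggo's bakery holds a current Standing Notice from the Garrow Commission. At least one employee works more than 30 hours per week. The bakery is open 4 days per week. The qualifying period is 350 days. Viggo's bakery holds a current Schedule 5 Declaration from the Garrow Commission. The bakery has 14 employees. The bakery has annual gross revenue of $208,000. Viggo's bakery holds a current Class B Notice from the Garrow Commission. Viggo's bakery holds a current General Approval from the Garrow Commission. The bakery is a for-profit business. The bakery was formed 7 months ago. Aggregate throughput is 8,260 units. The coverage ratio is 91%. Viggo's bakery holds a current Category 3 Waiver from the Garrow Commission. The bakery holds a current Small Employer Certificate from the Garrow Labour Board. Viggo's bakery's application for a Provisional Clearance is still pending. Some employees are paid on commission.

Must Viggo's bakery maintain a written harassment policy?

Exception (a) does not apply: the Provisional Clearance is not current.
All of (b)'s requirements are met (the business's age is 7 months, below the 8 months limit; remuneration is equity-only). But: (f) operates against (b): a current Category 3 Waiver is held. So (b) is unavailable.
Exception (c)'s conditions are all satisfied: aggregate throughput is 8,260 units, meeting the 8,120 units threshold; a current Small Employer Certificate is held; the baseline figure is 461, below the 475 limit. However, paragraph (g) must be considered: (g) operates against (c): a current Provisional Certificate is held. So (c) is unavailable.
Exception (d): the employer's headcount is 14, below the 18 limit; a current Schedule 5 Registration is held — every condition holds. But: (h) is engaged — a current General Approval is held. (i) would limit (h) — the bakery is classified under the construction sector — but (j) sets (i) aside: (j) is engaged — a current Standing Notice is held. (k) operates (the coverage ratio is 91%, meeting the 86% threshold), but is overridden by (l): (l) operates against (k): a current Class B Notice is held. (m) would limit (l) — a current Schedule 5 Declaration is held — but (n) sets (m) aside: (n) is engaged — at least one employee exceeds 30 hours/week. Exception (d) does not apply.
Exception (e) does not apply: some employees are paid on commission.
No exception is made out. Viggo's bakery falls within the general rule.

Yes — Viggo's bakery must maintain a written harassment policy.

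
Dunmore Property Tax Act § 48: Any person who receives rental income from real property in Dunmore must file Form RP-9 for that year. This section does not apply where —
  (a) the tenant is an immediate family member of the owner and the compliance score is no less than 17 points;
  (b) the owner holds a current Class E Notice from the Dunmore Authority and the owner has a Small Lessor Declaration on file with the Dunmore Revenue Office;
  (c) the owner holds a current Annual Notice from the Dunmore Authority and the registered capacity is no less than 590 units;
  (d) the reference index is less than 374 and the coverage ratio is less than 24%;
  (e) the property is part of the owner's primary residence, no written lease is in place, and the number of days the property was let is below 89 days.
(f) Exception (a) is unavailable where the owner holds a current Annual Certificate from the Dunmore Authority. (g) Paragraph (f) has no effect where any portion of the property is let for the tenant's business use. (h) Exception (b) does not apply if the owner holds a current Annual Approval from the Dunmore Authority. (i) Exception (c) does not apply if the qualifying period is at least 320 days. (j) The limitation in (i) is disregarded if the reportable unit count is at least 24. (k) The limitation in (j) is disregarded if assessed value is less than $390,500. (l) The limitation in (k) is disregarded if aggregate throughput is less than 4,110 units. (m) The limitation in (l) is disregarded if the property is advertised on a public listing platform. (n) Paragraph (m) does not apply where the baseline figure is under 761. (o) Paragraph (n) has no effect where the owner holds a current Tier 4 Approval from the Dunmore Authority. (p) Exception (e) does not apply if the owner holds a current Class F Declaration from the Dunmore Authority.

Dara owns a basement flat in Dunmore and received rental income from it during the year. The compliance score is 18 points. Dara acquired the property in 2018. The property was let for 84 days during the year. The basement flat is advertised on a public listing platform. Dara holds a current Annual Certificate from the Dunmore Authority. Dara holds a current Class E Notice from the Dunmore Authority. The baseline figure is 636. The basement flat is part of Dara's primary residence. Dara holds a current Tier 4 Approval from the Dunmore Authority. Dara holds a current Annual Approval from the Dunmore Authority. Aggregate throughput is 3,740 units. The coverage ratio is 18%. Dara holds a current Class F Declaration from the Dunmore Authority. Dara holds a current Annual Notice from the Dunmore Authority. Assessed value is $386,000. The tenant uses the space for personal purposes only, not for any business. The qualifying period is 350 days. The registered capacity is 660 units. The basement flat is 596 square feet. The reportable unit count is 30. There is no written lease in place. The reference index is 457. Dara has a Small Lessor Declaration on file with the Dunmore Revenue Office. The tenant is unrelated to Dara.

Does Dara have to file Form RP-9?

Yes — Dara must file Form RP-9.

Exception (a) fails — the tenant is unrelated to the owner.
All of (b)'s requirements are met (a current Class E Notice is held; a Small Lessor Declaration is on file). Turning to paragraph (h): (h) operates against (b): a current Annual Approval is held. So (b) is unavailable.
Exception (c): a current Annual Notice is held; the registered capacity is 660 units, meeting the 590 units threshold — every condition holds. But applying paragraphs (i)–(o): (i) operates against (c): the qualifying period is 350 days, meeting the 320 days threshold. (j) would limit (i) — the reportable unit count is 30, meeting the 24 threshold — but (k) sets (j) aside: (k) operates against (j): assessed value is $386,000, less than the $390,500 limit. (l) applies (aggregate throughput is 3,740 units, less than the 4,110 units limit), but is overridden by (m): (m) is triggered — the property is publicly advertised. (n) would limit (m) — the baseline figure is 636, under the 761 limit — but (o) sets (n) aside: (o) applies — a current Tier 4 Approval is held. (c) is therefore removed.
Exception (d) fails — the reference index is 457, not less than 374.
Exception (e): the basement flat is part of the primary residence; there is no written lease; the number of days the property was let is 84 days, below the 89 days limit — every condition holds. But applying paragraph (p): (p) is triggered — a current Class F Declaration is held. (e) is therefore removed.
Every exception is unavailable, so the rule governs.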